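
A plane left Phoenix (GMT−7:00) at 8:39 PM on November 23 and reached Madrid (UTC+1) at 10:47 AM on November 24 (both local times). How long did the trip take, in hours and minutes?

6 hours 8 minutes

Madrid is 8:00 ahead of Phoenix.
Clock-face elapsed time (ignoring zones) is 14 hours 8 minutes.
Actual elapsed = 14 hours 8 minutes − 8:00 = 6 hours 8 minutes.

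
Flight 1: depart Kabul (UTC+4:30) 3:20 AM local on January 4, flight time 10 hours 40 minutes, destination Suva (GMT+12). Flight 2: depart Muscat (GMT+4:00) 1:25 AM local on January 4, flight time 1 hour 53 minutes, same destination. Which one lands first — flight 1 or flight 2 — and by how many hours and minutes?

Flight 1 in UTC: 3:20 AM − 4:30 = 10:50 PM on Jan 3.
+10 hours 40 minutes → arrive 9:30 AM UTC on Jan 4.
Flight 2 in UTC: 1:25 AM − 4:00 = 9:25 PM on Jan 3.
+1 hour 53 minutes → arrive 11:18 PM UTC on Jan 3.
Flight 2 lands earlier by 10 hours 12 minutes.

the second, by 10 hours 12 minutes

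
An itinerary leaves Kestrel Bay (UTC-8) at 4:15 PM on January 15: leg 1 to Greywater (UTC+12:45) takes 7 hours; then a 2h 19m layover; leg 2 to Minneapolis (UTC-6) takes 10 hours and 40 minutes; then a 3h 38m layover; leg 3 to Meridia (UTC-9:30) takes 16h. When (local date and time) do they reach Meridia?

Convert departure to UTC: 4:15 PM + 8:00 = 12:15 AM UTC on Jan 16.
Add 7 hours leg 1 → 7:15 AM UTC.
Add 2 hours 19 minutes layover in Greywater → 9:34 AM UTC.
Add 10 hours 40 minutes leg 2 → 8:14 PM UTC.
Add 3 hours and 38 minutes layover in Minneapolis → 11:52 PM UTC.
Add 16 hours leg 3 → 3:52 PM UTC (Jan 17).
Meridia is UTC−9:30, so local arrival = 3:52 PM − 9:30 = 6:22 AM on Jan 17.

6:22 AM on January 17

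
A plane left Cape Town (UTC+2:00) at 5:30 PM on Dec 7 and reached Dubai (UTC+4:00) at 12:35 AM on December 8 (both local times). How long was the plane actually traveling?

5 hours 5 minutes

Departure in UTC: 5:30 PM − 2:00 = 3:30 PM on Dec 7.
Arrival in UTC: 12:35 AM − 4:00 = 8:35 PM on Dec 7.
Elapsed = 8:35 PM − 3:30 PM = 5 hours 5 minutes.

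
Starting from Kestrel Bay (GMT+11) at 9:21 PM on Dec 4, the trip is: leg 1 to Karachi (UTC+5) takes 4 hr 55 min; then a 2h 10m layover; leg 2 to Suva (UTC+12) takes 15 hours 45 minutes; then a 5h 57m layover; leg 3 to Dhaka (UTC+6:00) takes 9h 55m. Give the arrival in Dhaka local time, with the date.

7:03 AM on Dec 6

Convert departure to UTC: 9:21 PM − 11:00 = 10:21 AM UTC on Dec 4.
Add 4 hours 55 minutes leg 1 → 3:16 PM UTC.
Add 2 hours and 10 minutes layover in Karachi → 5:26 PM UTC.
Add 15 hours and 45 minutes leg 2 → 9:11 AM UTC (Dec 5).
Add 5 hours 57 minutes layover in Suva → 3:08 PM UTC.
Add 9 hours 55 minutes leg 3 → 1:03 AM UTC (Dec 6).
Dhaka is UTC+6:00, so local arrival = 1:03 AM + 6:00 = 7:03 AM on Dec 6.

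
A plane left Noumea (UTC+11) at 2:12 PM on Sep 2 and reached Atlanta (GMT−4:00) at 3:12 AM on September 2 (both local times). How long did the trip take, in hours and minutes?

4 hours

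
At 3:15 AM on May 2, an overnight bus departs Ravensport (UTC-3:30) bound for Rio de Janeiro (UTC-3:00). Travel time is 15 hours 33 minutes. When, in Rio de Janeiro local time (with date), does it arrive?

Convert departure to UTC: 3:15 AM + 3:30 = 6:45 AM UTC on May 2.
Add 15 hours 33 minutes travel time → 10:18 PM UTC.
Rio de Janeiro is UTC−3:00, so local arrival = 10:18 PM − 3:00 = 7:18 PM on May 2.

7:18 PM on May 2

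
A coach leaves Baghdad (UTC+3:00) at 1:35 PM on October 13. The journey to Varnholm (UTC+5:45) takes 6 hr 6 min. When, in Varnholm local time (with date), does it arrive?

Convert departure to UTC: 1:35 PM − 3:00 = 10:35 AM UTC on Oct 13.
Add 6 hours 6 minutes travel time → 4:41 PM UTC.
Varnholm is UTC+5:45, so local arrival = 4:41 PM + 5:45 = 10:26 PM on Oct 13.

10:26 PM on October 13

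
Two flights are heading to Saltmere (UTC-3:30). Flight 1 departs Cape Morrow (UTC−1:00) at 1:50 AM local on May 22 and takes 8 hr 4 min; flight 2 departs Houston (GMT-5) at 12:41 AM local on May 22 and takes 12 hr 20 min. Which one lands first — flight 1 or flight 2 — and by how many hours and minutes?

the first, by 7 hours 7 minutes

Flight 1 in UTC: 1:50 AM + 1:00 = 2:50 AM on May 22.
+8 hours 4 minutes → arrive 10:54 AM UTC on May 22.
Flight 2 in UTC: 12:41 AM + 5:00 = 5:41 AM on May 22.
+12 hours 20 minutes → arrive 6:01 PM UTC on May 22.
Flight 1 lands earlier by 7 hours 7 minutes.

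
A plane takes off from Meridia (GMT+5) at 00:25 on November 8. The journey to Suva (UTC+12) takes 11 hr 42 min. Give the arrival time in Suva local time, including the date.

19:07 on November 8

Convert departure to UTC: 00:25 − 5:00 = 19:25 UTC on Nov 7.
Add 11 hours 42 minutes travel time → 07:07 UTC (Nov 8).
Suva is UTC+12:00, so local arrival = 07:07 + 12:00 = 19:07 on Nov 8.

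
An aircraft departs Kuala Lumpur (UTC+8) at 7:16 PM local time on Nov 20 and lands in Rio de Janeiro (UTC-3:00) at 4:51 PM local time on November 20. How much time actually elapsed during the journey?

8 hours 35 minutes

Rio de Janeiro is 11:00 behind Kuala Lumpur.
Clock-face elapsed time (ignoring zones) is −2 hours 25 minutes.
Actual elapsed = −2 hours 25 minutes + 11:00 = 8 hours 35 minutes.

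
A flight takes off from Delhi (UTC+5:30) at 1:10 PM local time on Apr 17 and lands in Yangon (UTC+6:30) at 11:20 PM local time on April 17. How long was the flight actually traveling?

Departure in UTC: 1:10 PM − 5:30 = 7:40 AM on Apr 17.
Arrival in UTC: 11:20 PM − 6:30 = 4:50 PM on Apr 17.
Elapsed = 4:50 PM − 7:40 AM = 9 hours 10 minutes.

9 hours 10 minutes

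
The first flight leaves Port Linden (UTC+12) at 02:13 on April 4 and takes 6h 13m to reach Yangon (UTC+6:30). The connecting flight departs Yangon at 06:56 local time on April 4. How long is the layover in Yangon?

Convert departure to UTC: 02:13 − 12:00 = 14:13 UTC on Apr 3.
Add 6 hours 13 minutes flight time → 20:26 UTC.
Yangon is UTC+6:30, so local arrival = 20:26 + 6:30 = 02:56 on Apr 4.
Layover = 06:56 − 02:56 = 4 hours.

4 hours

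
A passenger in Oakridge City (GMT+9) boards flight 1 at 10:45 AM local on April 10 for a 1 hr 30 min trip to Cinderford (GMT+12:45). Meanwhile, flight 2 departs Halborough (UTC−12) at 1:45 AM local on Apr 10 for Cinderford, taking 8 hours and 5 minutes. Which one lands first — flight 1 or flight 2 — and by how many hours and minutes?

the first, by 18 hours 35 minutes

Flight 1 in UTC: 10:45 AM − 9:00 = 1:45 AM on Apr 10.
+1 hour 30 minutes → arrive 3:15 AM UTC on Apr 10.
Flight 2 in UTC: 1:45 AM + 12:00 = 1:45 PM on Apr 10.
+8 hours 5 minutes → arrive 9:50 PM UTC on Apr 10.
Flight 1 lands earlier by 18 hours 35 minutes.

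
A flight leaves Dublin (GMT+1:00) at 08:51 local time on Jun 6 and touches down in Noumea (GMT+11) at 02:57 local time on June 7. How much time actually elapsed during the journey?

8 hours 6 minutes

Noumea is 10:00 ahead of Dublin.
Clock-face elapsed time (ignoring zones) is 18 hours 6 minutes.
Actual elapsed = 18 hours 6 minutes − 10:00 = 8 hours 6 minutes.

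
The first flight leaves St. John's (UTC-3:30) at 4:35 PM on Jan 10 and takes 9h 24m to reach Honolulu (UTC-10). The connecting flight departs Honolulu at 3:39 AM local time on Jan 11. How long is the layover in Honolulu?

Convert departure to UTC: 4:35 PM + 3:30 = 8:05 PM UTC on Jan 10.
Add 9 hours 24 minutes flight time → 5:29 AM UTC (Jan 11).
Honolulu is UTC−10:00, so local arrival = 5:29 AM − 10:00 = 7:29 PM on Jan 10.
Layover = 3:39 AM − 7:29 PM (+1 day) = 8 hours 10 minutes.

8 hours 10 minutes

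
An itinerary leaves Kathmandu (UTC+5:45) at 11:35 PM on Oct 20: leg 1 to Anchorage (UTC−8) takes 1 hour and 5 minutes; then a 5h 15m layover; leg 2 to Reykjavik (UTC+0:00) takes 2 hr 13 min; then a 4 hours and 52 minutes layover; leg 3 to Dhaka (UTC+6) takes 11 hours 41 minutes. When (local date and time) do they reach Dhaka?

12:56 AM on Oct 22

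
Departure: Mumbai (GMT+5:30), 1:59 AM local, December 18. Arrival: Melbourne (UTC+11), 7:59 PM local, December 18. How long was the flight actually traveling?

12 hours 30 minutes

Departure in UTC: 1:59 AM − 5:30 = 8:29 PM on Dec 17.
Arrival in UTC: 7:59 PM − 11:00 = 8:59 AM on Dec 18.
Elapsed = 8:59 AM − 8:29 PM (+1 day) = 12 hours 30 minutes.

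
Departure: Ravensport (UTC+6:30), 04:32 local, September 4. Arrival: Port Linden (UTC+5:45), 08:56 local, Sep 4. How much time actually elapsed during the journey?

5 hours 9 minutes

Departure in UTC: 04:32 − 6:30 = 22:02 on Sep 3.
Arrival in UTC: 08:56 − 5:45 = 03:11 on Sep 4.
Elapsed = 03:11 − 22:02 (+1 day) = 5 hours 9 minutes.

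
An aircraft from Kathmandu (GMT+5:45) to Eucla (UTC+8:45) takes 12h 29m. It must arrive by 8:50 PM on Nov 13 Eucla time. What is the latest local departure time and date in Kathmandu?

Target arrival in UTC: 8:50 PM − 8:45 = 12:05 PM on Nov 13.
Subtract 12 hours 29 minutes → departure 11:36 PM UTC on Nov 12.
Kathmandu is UTC+5:45: 11:36 PM + 5:45 = 5:21 AM on Nov 13.

5:21 AM on November 13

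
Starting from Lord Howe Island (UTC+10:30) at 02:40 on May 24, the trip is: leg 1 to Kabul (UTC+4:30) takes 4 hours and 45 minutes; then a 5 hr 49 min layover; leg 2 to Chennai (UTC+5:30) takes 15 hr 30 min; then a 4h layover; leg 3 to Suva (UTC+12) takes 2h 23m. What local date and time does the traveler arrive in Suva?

12:37 on May 25

Convert departure to UTC: 02:40 − 10:30 = 16:10 UTC on May 23.
Add 4 hours and 45 minutes leg 1 → 20:55 UTC.
Add 5 hours and 49 minutes layover in Kabul → 02:44 UTC (May 24).
Add 15 hours 30 minutes leg 2 → 18:14 UTC.
Add 4 hours layover in Chennai → 22:14 UTC.
Add 2 hours and 23 minutes leg 3 → 00:37 UTC (May 25).
Suva is UTC+12:00, so local arrival = 00:37 + 12:00 = 12:37 on May 25.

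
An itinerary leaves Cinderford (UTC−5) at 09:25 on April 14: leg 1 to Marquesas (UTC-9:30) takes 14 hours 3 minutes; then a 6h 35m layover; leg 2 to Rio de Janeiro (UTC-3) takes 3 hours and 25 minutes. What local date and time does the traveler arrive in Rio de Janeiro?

11:28 on April 15

Convert departure to UTC: 09:25 + 5:00 = 14:25 UTC on Apr 14.
Add 14 hours 3 minutes leg 1 → 04:28 UTC (Apr 15).
Add 6 hours and 35 minutes layover in Marquesas → 11:03 UTC.
Add 3 hours 25 minutes leg 2 → 14:28 UTC.
Rio de Janeiro is UTC−3:00, so local arrival = 14:28 − 3:00 = 11:28 on Apr 15.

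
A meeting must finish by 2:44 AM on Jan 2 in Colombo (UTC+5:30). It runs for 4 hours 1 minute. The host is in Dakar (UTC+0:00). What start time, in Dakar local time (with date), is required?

Target end time in UTC: 2:44 AM − 5:30 = 9:14 PM on Jan 1.
Subtract 4 hours and 1 minute → start 5:13 PM UTC on Jan 1.
Dakar is UTC+0, so start is 5:13 PM on Jan 1.

5:13 PM on Jan 1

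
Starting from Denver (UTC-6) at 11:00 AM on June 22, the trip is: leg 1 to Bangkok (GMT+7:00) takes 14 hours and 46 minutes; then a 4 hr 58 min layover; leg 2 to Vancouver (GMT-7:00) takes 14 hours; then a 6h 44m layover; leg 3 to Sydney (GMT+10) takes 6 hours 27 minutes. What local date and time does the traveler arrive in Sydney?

1:55 AM on June 25

Convert departure to UTC: 11:00 AM + 6:00 = 5:00 PM UTC on Jun 22.
Add 14 hours 46 minutes leg 1 → 7:46 AM UTC (Jun 23).
Add 4 hours and 58 minutes layover in Bangkok → 12:44 PM UTC.
Add 14 hours leg 2 → 2:44 AM UTC (Jun 24).
Add 6 hours 44 minutes layover in Vancouver → 9:28 AM UTC.
Add 6 hours 27 minutes leg 3 → 3:55 PM UTC.
Sydney is UTC+10:00, so local arrival = 3:55 PM + 10:00 = 1:55 AM on Jun 25.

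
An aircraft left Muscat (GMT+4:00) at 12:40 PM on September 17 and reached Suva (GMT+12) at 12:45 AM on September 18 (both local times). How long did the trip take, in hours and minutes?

4 hours 5 minutes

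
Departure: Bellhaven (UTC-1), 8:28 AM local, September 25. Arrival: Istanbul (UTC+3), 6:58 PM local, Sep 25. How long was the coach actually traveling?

Departure in UTC: 8:28 AM + 1:00 = 9:28 AM on Sep 25.
Arrival in UTC: 6:58 PM − 3:00 = 3:58 PM on Sep 25.
Elapsed = 3:58 PM − 9:28 AM = 6 hours 30 minutes.

6 hours 30 minutes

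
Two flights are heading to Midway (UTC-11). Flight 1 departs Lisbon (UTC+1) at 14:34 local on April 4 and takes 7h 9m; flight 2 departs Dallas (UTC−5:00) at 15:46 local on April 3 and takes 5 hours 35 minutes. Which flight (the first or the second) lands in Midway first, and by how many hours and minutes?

the second, by 18 hours 22 minutes

Flight 1 in UTC: 14:34 − 1:00 = 13:34 on Apr 4.
+7 hours and 9 minutes → arrive 20:43 UTC on Apr 4.
Flight 2 in UTC: 15:46 + 5:00 = 20:46 on Apr 3.
+5 hours 35 minutes → arrive 02:21 UTC on Apr 4.
Flight 2 lands earlier by 18 hours 22 minutes.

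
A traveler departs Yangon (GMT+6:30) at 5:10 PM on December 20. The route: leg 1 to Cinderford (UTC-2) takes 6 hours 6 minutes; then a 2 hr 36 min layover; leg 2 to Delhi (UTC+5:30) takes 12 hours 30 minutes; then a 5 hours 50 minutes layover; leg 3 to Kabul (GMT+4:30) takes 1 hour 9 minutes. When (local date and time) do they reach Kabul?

7:21 PM on December 21

Convert departure to UTC: 5:10 PM − 6:30 = 10:40 AM UTC on Dec 20.
Add 6 hours 6 minutes leg 1 → 4:46 PM UTC.
Add 2 hours 36 minutes layover in Cinderford → 7:22 PM UTC.
Add 12 hours 30 minutes leg 2 → 7:52 AM UTC (Dec 21).
Add 5 hours and 50 minutes layover in Delhi → 1:42 PM UTC.
Add 1 hour 9 minutes leg 3 → 2:51 PM UTC.
Kabul is UTC+4:30, so local arrival = 2:51 PM + 4:30 = 7:21 PM on Dec 21.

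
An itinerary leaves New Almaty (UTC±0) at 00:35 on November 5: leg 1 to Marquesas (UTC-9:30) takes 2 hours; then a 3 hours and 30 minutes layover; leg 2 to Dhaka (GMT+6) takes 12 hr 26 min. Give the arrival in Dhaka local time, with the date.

New Almaty is at UTC+0, so departure is already 00:35 UTC on Nov 5.
Add 2 hours leg 1 → 02:35 UTC.
Add 3 hours 30 minutes layover in Marquesas → 06:05 UTC.
Add 12 hours 26 minutes leg 2 → 18:31 UTC.
Dhaka is UTC+6:00, so local arrival = 18:31 + 6:00 = 00:31 on Nov 6.

00:31 on November 6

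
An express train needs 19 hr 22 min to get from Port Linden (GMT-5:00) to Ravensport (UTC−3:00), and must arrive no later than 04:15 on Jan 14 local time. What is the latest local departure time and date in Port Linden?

Target arrival in UTC: 04:15 + 3:00 = 07:15 on Jan 14.
Subtract 19 hours 22 minutes → departure 11:53 UTC on Jan 13.
Port Linden is UTC−5:00: 11:53 − 5:00 = 06:53 on Jan 13.

06:53 on January 13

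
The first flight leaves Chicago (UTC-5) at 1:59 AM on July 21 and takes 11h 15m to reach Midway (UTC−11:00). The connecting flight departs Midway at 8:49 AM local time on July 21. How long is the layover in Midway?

1 hour 35 minutes

Convert departure to UTC: 1:59 AM + 5:00 = 6:59 AM UTC on Jul 21.
Add 11 hours and 15 minutes flight time → 6:14 PM UTC.
Midway is UTC−11:00, so local arrival = 6:14 PM − 11:00 = 7:14 AM on Jul 21.
Layover = 8:49 AM − 7:14 AM = 1 hour 35 minutes.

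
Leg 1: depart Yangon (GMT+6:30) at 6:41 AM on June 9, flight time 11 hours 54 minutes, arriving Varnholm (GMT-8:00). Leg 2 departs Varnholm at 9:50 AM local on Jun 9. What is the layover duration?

Convert departure to UTC: 6:41 AM − 6:30 = 12:11 AM UTC on Jun 9.
Add 11 hours 54 minutes flight time → 12:05 PM UTC.
Varnholm is UTC−8:00, so local arrival = 12:05 PM − 8:00 = 4:05 AM on Jun 9.
Layover = 9:50 AM − 4:05 AM = 5 hours 45 minutes.

5 hours 45 minutes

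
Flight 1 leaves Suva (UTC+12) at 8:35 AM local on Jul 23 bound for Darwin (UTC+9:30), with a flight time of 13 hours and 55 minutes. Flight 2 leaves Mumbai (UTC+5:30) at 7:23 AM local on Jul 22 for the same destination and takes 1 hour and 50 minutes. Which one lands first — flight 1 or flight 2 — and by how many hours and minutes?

the second, by 30 hours 47 minutes

Flight 1 in UTC: 8:35 AM − 12:00 = 8:35 PM on Jul 22.
+13 hours 55 minutes → arrive 10:30 AM UTC on Jul 23.
Flight 2 in UTC: 7:23 AM − 5:30 = 1:53 AM on Jul 22.
+1 hour and 50 minutes → arrive 3:43 AM UTC on Jul 22.
Flight 2 lands earlier by 30 hours 47 minutes.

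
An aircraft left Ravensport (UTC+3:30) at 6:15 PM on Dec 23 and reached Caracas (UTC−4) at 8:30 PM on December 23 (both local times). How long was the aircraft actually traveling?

Departure in UTC: 6:15 PM − 3:30 = 2:45 PM on Dec 23.
Arrival in UTC: 8:30 PM + 4:00 = 12:30 AM on Dec 24.
Elapsed = 12:30 AM − 2:45 PM (+1 day) = 9 hours 45 minutes.

9 hours 45 minutes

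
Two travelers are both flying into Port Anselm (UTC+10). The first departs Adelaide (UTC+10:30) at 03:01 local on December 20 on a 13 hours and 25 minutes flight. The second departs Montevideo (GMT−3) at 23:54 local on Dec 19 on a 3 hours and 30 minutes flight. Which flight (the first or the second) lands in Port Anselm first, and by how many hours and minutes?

the first, by 28 minutes

Flight 1 in UTC: 03:01 − 10:30 = 16:31 on Dec 19.
+13 hours and 25 minutes → arrive 05:56 UTC on Dec 20.
Flight 2 in UTC: 23:54 + 3:00 = 02:54 on Dec 20.
+3 hours 30 minutes → arrive 06:24 UTC on Dec 20.
Flight 1 lands earlier by 28 minutes.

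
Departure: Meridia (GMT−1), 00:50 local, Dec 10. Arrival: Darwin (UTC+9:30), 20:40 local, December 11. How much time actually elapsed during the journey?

33 hours 20 minutes

Departure in UTC: 00:50 + 1:00 = 01:50 on Dec 10.
Arrival in UTC: 20:40 − 9:30 = 11:10 on Dec 11.
Elapsed = 11:10 − 01:50 (+1 day) = 33 hours 20 minutes.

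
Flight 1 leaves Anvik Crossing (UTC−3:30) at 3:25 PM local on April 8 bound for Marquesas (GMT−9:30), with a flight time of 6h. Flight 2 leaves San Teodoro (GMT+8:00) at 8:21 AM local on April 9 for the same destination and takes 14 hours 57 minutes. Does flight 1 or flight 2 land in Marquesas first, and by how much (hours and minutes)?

the first, by 14 hours 23 minutes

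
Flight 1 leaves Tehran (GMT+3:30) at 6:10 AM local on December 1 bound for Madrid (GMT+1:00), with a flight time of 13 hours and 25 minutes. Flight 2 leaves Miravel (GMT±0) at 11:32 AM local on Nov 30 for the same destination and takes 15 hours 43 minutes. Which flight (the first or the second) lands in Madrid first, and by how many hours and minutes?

the second, by 12 hours 50 minutes

Flight 1 in UTC: 6:10 AM − 3:30 = 2:40 AM on Dec 1.
+13 hours and 25 minutes → arrive 4:05 PM UTC on Dec 1.
Flight 2 departs at 11:32 AM UTC (Nov 30).
+15 hours 43 minutes → arrive 3:15 AM UTC on Dec 1.
Flight 2 lands earlier by 12 hours 50 minutes.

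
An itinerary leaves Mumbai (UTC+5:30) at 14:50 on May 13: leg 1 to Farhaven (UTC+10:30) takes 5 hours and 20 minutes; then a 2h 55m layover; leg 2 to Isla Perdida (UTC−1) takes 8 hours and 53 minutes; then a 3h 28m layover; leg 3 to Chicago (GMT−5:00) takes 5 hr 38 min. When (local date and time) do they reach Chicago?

06:34 on May 14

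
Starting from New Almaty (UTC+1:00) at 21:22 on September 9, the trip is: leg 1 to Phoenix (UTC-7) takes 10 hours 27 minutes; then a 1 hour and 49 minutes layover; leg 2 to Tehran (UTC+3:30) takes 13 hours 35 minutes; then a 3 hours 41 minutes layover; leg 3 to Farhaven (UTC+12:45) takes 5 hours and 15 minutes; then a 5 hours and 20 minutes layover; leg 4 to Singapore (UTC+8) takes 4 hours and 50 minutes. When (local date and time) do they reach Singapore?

01:19 on September 12

Convert departure to UTC: 21:22 − 1:00 = 20:22 UTC on Sep 9.
Add 10 hours 27 minutes leg 1 → 06:49 UTC (Sep 10).
Add 1 hour 49 minutes layover in Phoenix → 08:38 UTC.
Add 13 hours and 35 minutes leg 2 → 22:13 UTC.
Add 3 hours and 41 minutes layover in Tehran → 01:54 UTC (Sep 11).
Add 5 hours 15 minutes leg 3 → 07:09 UTC.
Add 5 hours 20 minutes layover in Farhaven → 12:29 UTC.
Add 4 hours 50 minutes leg 4 → 17:19 UTC.
Singapore is UTC+8:00, so local arrival = 17:19 + 8:00 = 01:19 on Sep 12.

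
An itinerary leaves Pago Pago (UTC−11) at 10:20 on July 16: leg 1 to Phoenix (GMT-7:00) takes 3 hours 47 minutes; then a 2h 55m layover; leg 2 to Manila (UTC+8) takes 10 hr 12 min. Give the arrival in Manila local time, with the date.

Convert departure to UTC: 10:20 + 11:00 = 21:20 UTC on Jul 16.
Add 3 hours and 47 minutes leg 1 → 01:07 UTC (Jul 17).
Add 2 hours 55 minutes layover in Phoenix → 04:02 UTC.
Add 10 hours and 12 minutes leg 2 → 14:14 UTC.
Manila is UTC+8:00, so local arrival = 14:14 + 8:00 = 22:14 on Jul 17.

22:14 on July 17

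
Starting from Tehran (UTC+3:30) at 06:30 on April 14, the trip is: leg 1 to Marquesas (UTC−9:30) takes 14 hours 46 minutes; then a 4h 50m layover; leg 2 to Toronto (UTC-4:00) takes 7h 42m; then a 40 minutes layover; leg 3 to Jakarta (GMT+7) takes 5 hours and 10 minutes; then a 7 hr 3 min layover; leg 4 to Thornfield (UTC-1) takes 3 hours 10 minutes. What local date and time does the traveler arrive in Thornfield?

21:21 on April 15

Convert departure to UTC: 06:30 − 3:30 = 03:00 UTC on Apr 14.
Add 14 hours and 46 minutes leg 1 → 17:46 UTC.
Add 4 hours and 50 minutes layover in Marquesas → 22:36 UTC.
Add 7 hours and 42 minutes leg 2 → 06:18 UTC (Apr 15).
Add 40 minutes layover in Toronto → 06:58 UTC.
Add 5 hours 10 minutes leg 3 → 12:08 UTC.
Add 7 hours 3 minutes layover in Jakarta → 19:11 UTC.
Add 3 hours and 10 minutes leg 4 → 22:21 UTC.
Thornfield is UTC−1:00, so local arrival = 22:21 − 1:00 = 21:21 on Apr 15.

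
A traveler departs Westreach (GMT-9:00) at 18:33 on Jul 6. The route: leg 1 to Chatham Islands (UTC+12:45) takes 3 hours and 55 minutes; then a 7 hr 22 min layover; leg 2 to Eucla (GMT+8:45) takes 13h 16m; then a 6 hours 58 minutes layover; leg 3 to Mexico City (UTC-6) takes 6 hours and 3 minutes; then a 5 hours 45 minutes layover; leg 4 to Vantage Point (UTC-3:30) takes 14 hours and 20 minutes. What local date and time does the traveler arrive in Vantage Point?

Convert departure to UTC: 18:33 + 9:00 = 03:33 UTC on Jul 7.
Add 3 hours and 55 minutes leg 1 → 07:28 UTC.
Add 7 hours and 22 minutes layover in Chatham Islands → 14:50 UTC.
Add 13 hours 16 minutes leg 2 → 04:06 UTC (Jul 8).
Add 6 hours 58 minutes layover in Eucla → 11:04 UTC.
Add 6 hours 3 minutes leg 3 → 17:07 UTC.
Add 5 hours and 45 minutes layover in Mexico City → 22:52 UTC.
Add 14 hours and 20 minutes leg 4 → 13:12 UTC (Jul 9).
Vantage Point is UTC−3:30, so local arrival = 13:12 − 3:30 = 09:42 on Jul 9.

09:42 on July 9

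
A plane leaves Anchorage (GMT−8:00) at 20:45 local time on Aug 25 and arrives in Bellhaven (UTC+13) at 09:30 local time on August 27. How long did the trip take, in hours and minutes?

Departure in UTC: 20:45 + 8:00 = 04:45 on Aug 26.
Arrival in UTC: 09:30 − 13:00 = 20:30 on Aug 26.
Elapsed = 20:30 − 04:45 = 15 hours 45 minutes.

15 hours 45 minutes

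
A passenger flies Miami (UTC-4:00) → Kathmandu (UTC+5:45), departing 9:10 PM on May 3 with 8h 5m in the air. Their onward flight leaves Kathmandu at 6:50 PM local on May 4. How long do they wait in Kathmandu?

3 hours 50 minutes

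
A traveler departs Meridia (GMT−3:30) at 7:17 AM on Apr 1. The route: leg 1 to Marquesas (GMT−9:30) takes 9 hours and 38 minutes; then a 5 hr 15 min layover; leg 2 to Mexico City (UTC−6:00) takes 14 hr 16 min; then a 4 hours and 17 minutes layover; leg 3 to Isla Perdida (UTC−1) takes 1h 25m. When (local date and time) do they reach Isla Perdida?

8:38 PM on April 2

Convert departure to UTC: 7:17 AM + 3:30 = 10:47 AM UTC on Apr 1.
Add 9 hours and 38 minutes leg 1 → 8:25 PM UTC.
Add 5 hours 15 minutes layover in Marquesas → 1:40 AM UTC (Apr 2).
Add 14 hours 16 minutes leg 2 → 3:56 PM UTC.
Add 4 hours 17 minutes layover in Mexico City → 8:13 PM UTC.
Add 1 hour and 25 minutes leg 3 → 9:38 PM UTC.
Isla Perdida is UTC−1:00, so local arrival = 9:38 PM − 1:00 = 8:38 PM on Apr 2.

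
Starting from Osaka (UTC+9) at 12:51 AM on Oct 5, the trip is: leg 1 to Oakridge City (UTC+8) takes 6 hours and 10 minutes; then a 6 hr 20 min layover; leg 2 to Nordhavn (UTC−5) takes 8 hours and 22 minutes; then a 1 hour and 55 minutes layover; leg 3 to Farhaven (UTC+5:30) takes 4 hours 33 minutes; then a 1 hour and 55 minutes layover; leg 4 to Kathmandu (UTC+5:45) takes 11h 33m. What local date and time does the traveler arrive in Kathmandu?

Convert departure to UTC: 12:51 AM − 9:00 = 3:51 PM UTC on Oct 4.
Add 6 hours 10 minutes leg 1 → 10:01 PM UTC.
Add 6 hours and 20 minutes layover in Oakridge City → 4:21 AM UTC (Oct 5).
Add 8 hours 22 minutes leg 2 → 12:43 PM UTC.
Add 1 hour and 55 minutes layover in Nordhavn → 2:38 PM UTC.
Add 4 hours and 33 minutes leg 3 → 7:11 PM UTC.
Add 1 hour and 55 minutes layover in Farhaven → 9:06 PM UTC.
Add 11 hours and 33 minutes leg 4 → 8:39 AM UTC (Oct 6).
Kathmandu is UTC+5:45, so local arrival = 8:39 AM + 5:45 = 2:24 PM on Oct 6.

2:24 PM on October 6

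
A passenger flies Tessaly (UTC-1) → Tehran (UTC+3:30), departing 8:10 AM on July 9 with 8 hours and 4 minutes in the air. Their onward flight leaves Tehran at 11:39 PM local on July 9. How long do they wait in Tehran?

Convert departure to UTC: 8:10 AM + 1:00 = 9:10 AM UTC on Jul 9.
Add 8 hours and 4 minutes flight time → 5:14 PM UTC.
Tehran is UTC+3:30, so local arrival = 5:14 PM + 3:30 = 8:44 PM on Jul 9.
Layover = 11:39 PM − 8:44 PM = 2 hours 55 minutes.

2 hours 55 minutes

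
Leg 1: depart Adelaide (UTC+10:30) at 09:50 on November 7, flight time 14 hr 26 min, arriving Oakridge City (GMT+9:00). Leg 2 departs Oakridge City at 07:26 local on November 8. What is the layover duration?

8 hours 40 minutes

Convert departure to UTC: 09:50 − 10:30 = 23:20 UTC on Nov 6.
Add 14 hours and 26 minutes flight time → 13:46 UTC (Nov 7).
Oakridge City is UTC+9:00, so local arrival = 13:46 + 9:00 = 22:46 on Nov 7.
Layover = 07:26 − 22:46 (+1 day) = 8 hours 40 minutes.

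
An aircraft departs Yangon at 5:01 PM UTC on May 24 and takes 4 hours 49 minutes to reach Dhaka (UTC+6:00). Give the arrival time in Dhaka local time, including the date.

3:50 AM on May 25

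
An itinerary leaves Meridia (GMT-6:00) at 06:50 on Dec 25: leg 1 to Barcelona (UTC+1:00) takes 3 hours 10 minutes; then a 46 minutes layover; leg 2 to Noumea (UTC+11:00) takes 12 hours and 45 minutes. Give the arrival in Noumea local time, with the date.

16:31 on Dec 26

Convert departure to UTC: 06:50 + 6:00 = 12:50 UTC on Dec 25.
Add 3 hours and 10 minutes leg 1 → 16:00 UTC.
Add 46 minutes layover in Barcelona → 16:46 UTC.
Add 12 hours and 45 minutes leg 2 → 05:31 UTC (Dec 26).
Noumea is UTC+11:00, so local arrival = 05:31 + 11:00 = 16:31 on Dec 26.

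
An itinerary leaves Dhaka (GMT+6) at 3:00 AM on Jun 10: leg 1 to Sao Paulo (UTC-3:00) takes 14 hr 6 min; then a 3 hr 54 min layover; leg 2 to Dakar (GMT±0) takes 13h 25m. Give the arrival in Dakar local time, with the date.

Convert departure to UTC: 3:00 AM − 6:00 = 9:00 PM UTC on Jun 9.
Add 14 hours and 6 minutes leg 1 → 11:06 AM UTC (Jun 10).
Add 3 hours and 54 minutes layover in Sao Paulo → 3:00 PM UTC.
Add 13 hours 25 minutes leg 2 → 4:25 AM UTC (Jun 11).
Dakar is UTC+0, so local arrival is the same: 4:25 AM on Jun 11.

4:25 AM on Jun 11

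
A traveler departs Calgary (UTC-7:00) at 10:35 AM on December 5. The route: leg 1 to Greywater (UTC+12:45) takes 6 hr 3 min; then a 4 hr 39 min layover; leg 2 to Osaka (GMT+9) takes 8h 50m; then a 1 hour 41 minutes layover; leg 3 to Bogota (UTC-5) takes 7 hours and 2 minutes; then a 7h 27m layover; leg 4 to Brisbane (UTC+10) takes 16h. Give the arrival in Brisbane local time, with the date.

7:17 AM on Dec 8

Convert departure to UTC: 10:35 AM + 7:00 = 5:35 PM UTC on Dec 5.
Add 6 hours and 3 minutes leg 1 → 11:38 PM UTC.
Add 4 hours and 39 minutes layover in Greywater → 4:17 AM UTC (Dec 6).
Add 8 hours and 50 minutes leg 2 → 1:07 PM UTC.
Add 1 hour and 41 minutes layover in Osaka → 2:48 PM UTC.
Add 7 hours and 2 minutes leg 3 → 9:50 PM UTC.
Add 7 hours 27 minutes layover in Bogota → 5:17 AM UTC (Dec 7).
Add 16 hours leg 4 → 9:17 PM UTC.
Brisbane is UTC+10:00, so local arrival = 9:17 PM + 10:00 = 7:17 AM on Dec 8.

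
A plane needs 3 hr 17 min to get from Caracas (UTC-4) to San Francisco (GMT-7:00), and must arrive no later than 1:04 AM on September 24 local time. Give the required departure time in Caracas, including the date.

Target arrival in UTC: 1:04 AM + 7:00 = 8:04 AM on Sep 24.
Subtract 3 hours and 17 minutes → departure 4:47 AM UTC on Sep 24.
Caracas is UTC−4:00: 4:47 AM − 4:00 = 12:47 AM on Sep 24.

12:47 AM on September 24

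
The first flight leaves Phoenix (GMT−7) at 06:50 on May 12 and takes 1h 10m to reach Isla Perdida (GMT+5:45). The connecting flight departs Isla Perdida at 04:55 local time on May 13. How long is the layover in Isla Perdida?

Convert departure to UTC: 06:50 + 7:00 = 13:50 UTC on May 12.
Add 1 hour and 10 minutes flight time → 15:00 UTC.
Isla Perdida is UTC+5:45, so local arrival = 15:00 + 5:45 = 20:45 on May 12.
Layover = 04:55 − 20:45 (+1 day) = 8 hours 10 minutes.

8 hours 10 minutes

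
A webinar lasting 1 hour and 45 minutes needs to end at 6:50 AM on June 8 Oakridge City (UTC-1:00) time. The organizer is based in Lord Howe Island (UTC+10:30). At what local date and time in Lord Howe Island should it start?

Target end time in UTC: 6:50 AM + 1:00 = 7:50 AM on Jun 8.
Subtract 1 hour 45 minutes → start 6:05 AM UTC on Jun 8.
Lord Howe Island is UTC+10:30: 6:05 AM + 10:30 = 4:35 PM on Jun 8.

4:35 PM on June 8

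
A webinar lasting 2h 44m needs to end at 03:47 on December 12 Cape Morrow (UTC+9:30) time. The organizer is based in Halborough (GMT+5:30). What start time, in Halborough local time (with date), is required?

21:03 on Dec 11

Target end time in UTC: 03:47 − 9:30 = 18:17 on Dec 11.
Subtract 2 hours and 44 minutes → start 15:33 UTC on Dec 11.
Halborough is UTC+5:30: 15:33 + 5:30 = 21:03 on Dec 11.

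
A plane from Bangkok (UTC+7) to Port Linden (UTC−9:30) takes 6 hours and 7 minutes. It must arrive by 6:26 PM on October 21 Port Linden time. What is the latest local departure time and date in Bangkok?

4:49 AM on Oct 22

Target arrival in UTC: 6:26 PM + 9:30 = 3:56 AM on Oct 22.
Subtract 6 hours 7 minutes → departure 9:49 PM UTC on Oct 21.
Bangkok is UTC+7:00: 9:49 PM + 7:00 = 4:49 AM on Oct 22.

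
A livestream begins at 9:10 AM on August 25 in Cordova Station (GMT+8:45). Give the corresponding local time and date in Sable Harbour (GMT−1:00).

In UTC: 9:10 AM − 8:45 = 12:25 AM on Aug 25.
Sable Harbour is UTC−1:00: 12:25 AM − 1:00 = 11:25 PM on Aug 24.

11:25 PM on Aug 24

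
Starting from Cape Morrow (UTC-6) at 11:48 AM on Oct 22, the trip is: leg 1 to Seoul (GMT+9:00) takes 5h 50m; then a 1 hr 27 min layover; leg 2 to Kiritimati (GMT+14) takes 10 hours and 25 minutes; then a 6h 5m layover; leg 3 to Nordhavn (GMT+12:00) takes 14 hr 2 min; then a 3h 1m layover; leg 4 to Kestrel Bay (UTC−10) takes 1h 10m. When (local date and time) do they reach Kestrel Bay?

Convert departure to UTC: 11:48 AM + 6:00 = 5:48 PM UTC on Oct 22.
Add 5 hours and 50 minutes leg 1 → 11:38 PM UTC.
Add 1 hour 27 minutes layover in Seoul → 1:05 AM UTC (Oct 23).
Add 10 hours and 25 minutes leg 2 → 11:30 AM UTC.
Add 6 hours 5 minutes layover in Kiritimati → 5:35 PM UTC.
Add 14 hours 2 minutes leg 3 → 7:37 AM UTC (Oct 24).
Add 3 hours and 1 minute layover in Nordhavn → 10:38 AM UTC.
Add 1 hour and 10 minutes leg 4 → 11:48 AM UTC.
Kestrel Bay is UTC−10:00, so local arrival = 11:48 AM − 10:00 = 1:48 AM on Oct 24.

1:48 AM on Oct 24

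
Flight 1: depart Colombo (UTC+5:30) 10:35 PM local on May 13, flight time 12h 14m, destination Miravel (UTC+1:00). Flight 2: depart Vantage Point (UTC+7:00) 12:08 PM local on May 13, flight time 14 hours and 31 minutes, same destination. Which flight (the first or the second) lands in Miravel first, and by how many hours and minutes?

Flight 1 in UTC: 10:35 PM − 5:30 = 5:05 PM on May 13.
+12 hours 14 minutes → arrive 5:19 AM UTC on May 14.
Flight 2 in UTC: 12:08 PM − 7:00 = 5:08 AM on May 13.
+14 hours and 31 minutes → arrive 7:39 PM UTC on May 13.
Flight 2 lands earlier by 9 hours 40 minutes.

the second, by 9 hours 40 minutes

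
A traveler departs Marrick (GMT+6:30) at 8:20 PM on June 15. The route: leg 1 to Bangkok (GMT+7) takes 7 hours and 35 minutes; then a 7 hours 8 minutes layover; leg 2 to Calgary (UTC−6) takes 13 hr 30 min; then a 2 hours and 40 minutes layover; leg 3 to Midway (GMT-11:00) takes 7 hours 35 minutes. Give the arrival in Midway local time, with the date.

Convert departure to UTC: 8:20 PM − 6:30 = 1:50 PM UTC on Jun 15.
Add 7 hours and 35 minutes leg 1 → 9:25 PM UTC.
Add 7 hours 8 minutes layover in Bangkok → 4:33 AM UTC (Jun 16).
Add 13 hours and 30 minutes leg 2 → 6:03 PM UTC.
Add 2 hours 40 minutes layover in Calgary → 8:43 PM UTC.
Add 7 hours and 35 minutes leg 3 → 4:18 AM UTC (Jun 17).
Midway is UTC−11:00, so local arrival = 4:18 AM − 11:00 = 5:18 PM on Jun 16.

5:18 PM on June 16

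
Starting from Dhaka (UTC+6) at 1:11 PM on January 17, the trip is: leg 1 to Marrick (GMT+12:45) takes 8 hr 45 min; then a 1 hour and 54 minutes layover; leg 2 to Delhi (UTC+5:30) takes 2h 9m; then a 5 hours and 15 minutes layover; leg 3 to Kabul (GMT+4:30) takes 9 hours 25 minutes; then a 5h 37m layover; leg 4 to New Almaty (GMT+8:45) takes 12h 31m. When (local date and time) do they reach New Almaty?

1:32 PM on Jan 19

Convert departure to UTC: 1:11 PM − 6:00 = 7:11 AM UTC on Jan 17.
Add 8 hours 45 minutes leg 1 → 3:56 PM UTC.
Add 1 hour and 54 minutes layover in Marrick → 5:50 PM UTC.
Add 2 hours and 9 minutes leg 2 → 7:59 PM UTC.
Add 5 hours 15 minutes layover in Delhi → 1:14 AM UTC (Jan 18).
Add 9 hours and 25 minutes leg 3 → 10:39 AM UTC.
Add 5 hours 37 minutes layover in Kabul → 4:16 PM UTC.
Add 12 hours 31 minutes leg 4 → 4:47 AM UTC (Jan 19).
New Almaty is UTC+8:45, so local arrival = 4:47 AM + 8:45 = 1:32 PM on Jan 19.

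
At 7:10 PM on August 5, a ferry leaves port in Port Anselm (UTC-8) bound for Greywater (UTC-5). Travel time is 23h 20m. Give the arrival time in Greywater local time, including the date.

Convert departure to UTC: 7:10 PM + 8:00 = 3:10 AM UTC on Aug 6.
Add 23 hours 20 minutes travel time → 2:30 AM UTC (Aug 7).
Greywater is UTC−5:00, so local arrival = 2:30 AM − 5:00 = 9:30 PM on Aug 6.

9:30 PM on August 6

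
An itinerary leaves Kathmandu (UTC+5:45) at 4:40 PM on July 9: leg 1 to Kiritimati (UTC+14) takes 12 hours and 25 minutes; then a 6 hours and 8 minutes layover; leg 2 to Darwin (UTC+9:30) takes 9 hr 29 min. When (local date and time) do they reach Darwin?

Convert departure to UTC: 4:40 PM − 5:45 = 10:55 AM UTC on Jul 9.
Add 12 hours 25 minutes leg 1 → 11:20 PM UTC.
Add 6 hours 8 minutes layover in Kiritimati → 5:28 AM UTC (Jul 10).
Add 9 hours and 29 minutes leg 2 → 2:57 PM UTC.
Darwin is UTC+9:30, so local arrival = 2:57 PM + 9:30 = 12:27 AM on Jul 11.

12:27 AM on July 11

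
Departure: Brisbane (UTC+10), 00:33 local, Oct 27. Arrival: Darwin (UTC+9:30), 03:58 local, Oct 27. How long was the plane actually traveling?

3 hours 55 minutes

Departure in UTC: 00:33 − 10:00 = 14:33 on Oct 26.
Arrival in UTC: 03:58 − 9:30 = 18:28 on Oct 26.
Elapsed = 18:28 − 14:33 = 3 hours 55 minutes.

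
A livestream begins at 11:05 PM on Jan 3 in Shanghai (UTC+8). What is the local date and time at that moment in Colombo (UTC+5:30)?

8:35 PM on Jan 3

In UTC: 11:05 PM − 8:00 = 3:05 PM on Jan 3.
Colombo is UTC+5:30: 3:05 PM + 5:30 = 8:35 PM on Jan 3.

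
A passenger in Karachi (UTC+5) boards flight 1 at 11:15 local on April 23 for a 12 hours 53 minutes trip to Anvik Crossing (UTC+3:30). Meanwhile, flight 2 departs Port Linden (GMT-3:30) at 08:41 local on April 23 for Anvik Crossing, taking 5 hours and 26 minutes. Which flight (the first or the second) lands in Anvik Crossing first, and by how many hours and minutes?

Flight 1 in UTC: 11:15 − 5:00 = 06:15 on Apr 23.
+12 hours and 53 minutes → arrive 19:08 UTC on Apr 23.
Flight 2 in UTC: 08:41 + 3:30 = 12:11 on Apr 23.
+5 hours 26 minutes → arrive 17:37 UTC on Apr 23.
Flight 2 lands earlier by 1 hour 31 minutes.

the second, by 1 hour 31 minutes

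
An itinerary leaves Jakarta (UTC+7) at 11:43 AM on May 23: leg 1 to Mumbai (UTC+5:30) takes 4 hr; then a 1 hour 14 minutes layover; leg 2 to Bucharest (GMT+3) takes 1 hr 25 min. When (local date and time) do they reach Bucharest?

Convert departure to UTC: 11:43 AM − 7:00 = 4:43 AM UTC on May 23.
Add 4 hours leg 1 → 8:43 AM UTC.
Add 1 hour 14 minutes layover in Mumbai → 9:57 AM UTC.
Add 1 hour and 25 minutes leg 2 → 11:22 AM UTC.
Bucharest is UTC+3:00, so local arrival = 11:22 AM + 3:00 = 2:22 PM on May 23.

2:22 PM on May 23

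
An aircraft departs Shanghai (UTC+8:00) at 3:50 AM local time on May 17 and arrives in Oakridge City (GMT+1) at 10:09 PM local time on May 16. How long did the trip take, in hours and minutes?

1 hour 19 minutes

Departure in UTC: 3:50 AM − 8:00 = 7:50 PM on May 16.
Arrival in UTC: 10:09 PM − 1:00 = 9:09 PM on May 16.
Elapsed = 9:09 PM − 7:50 PM = 1 hour 19 minutes.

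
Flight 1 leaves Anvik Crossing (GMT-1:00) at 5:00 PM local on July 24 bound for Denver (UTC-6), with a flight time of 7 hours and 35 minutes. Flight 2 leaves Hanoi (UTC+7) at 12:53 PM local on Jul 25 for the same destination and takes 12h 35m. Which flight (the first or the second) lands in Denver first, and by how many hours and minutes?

Flight 1 in UTC: 5:00 PM + 1:00 = 6:00 PM on Jul 24.
+7 hours and 35 minutes → arrive 1:35 AM UTC on Jul 25.
Flight 2 in UTC: 12:53 PM − 7:00 = 5:53 AM on Jul 25.
+12 hours and 35 minutes → arrive 6:28 PM UTC on Jul 25.
Flight 1 lands earlier by 16 hours 53 minutes.

the first, by 16 hours 53 minutes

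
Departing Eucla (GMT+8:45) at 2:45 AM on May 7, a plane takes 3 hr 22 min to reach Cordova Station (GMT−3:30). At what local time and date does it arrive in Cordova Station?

Convert departure to UTC: 2:45 AM − 8:45 = 6:00 PM UTC on May 6.
Add 3 hours 22 minutes travel time → 9:22 PM UTC.
Cordova Station is UTC−3:30, so local arrival = 9:22 PM − 3:30 = 5:52 PM on May 6.

5:52 PM on May 6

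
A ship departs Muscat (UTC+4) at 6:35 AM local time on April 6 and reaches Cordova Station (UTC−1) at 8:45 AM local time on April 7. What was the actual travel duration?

31 hours 10 minutes

Cordova Station is 5:00 behind Muscat.
Clock-face elapsed time (ignoring zones) is 26 hours 10 minutes.
Actual elapsed = 26 hours 10 minutes + 5:00 = 31 hours 10 minutes.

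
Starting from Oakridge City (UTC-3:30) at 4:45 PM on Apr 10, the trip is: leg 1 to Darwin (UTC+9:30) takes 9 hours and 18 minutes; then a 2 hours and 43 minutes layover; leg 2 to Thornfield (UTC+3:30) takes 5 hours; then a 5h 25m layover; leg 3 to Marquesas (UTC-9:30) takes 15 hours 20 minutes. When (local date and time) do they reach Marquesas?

Convert departure to UTC: 4:45 PM + 3:30 = 8:15 PM UTC on Apr 10.
Add 9 hours 18 minutes leg 1 → 5:33 AM UTC (Apr 11).
Add 2 hours 43 minutes layover in Darwin → 8:16 AM UTC.
Add 5 hours leg 2 → 1:16 PM UTC.
Add 5 hours and 25 minutes layover in Thornfield → 6:41 PM UTC.
Add 15 hours 20 minutes leg 3 → 10:01 AM UTC (Apr 12).
Marquesas is UTC−9:30, so local arrival = 10:01 AM − 9:30 = 12:31 AM on Apr 12.

12:31 AM on April 12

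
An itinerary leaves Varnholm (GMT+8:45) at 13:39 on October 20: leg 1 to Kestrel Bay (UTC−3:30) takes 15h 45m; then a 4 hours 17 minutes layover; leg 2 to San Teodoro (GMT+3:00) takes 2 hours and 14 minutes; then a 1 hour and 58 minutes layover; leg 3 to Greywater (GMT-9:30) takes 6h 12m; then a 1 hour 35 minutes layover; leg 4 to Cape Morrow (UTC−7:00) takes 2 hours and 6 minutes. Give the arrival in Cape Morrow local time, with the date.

Convert departure to UTC: 13:39 − 8:45 = 04:54 UTC on Oct 20.
Add 15 hours 45 minutes leg 1 → 20:39 UTC.
Add 4 hours 17 minutes layover in Kestrel Bay → 00:56 UTC (Oct 21).
Add 2 hours and 14 minutes leg 2 → 03:10 UTC.
Add 1 hour 58 minutes layover in San Teodoro → 05:08 UTC.
Add 6 hours and 12 minutes leg 3 → 11:20 UTC.
Add 1 hour 35 minutes layover in Greywater → 12:55 UTC.
Add 2 hours 6 minutes leg 4 → 15:01 UTC.
Cape Morrow is UTC−7:00, so local arrival = 15:01 − 7:00 = 08:01 on Oct 21.

08:01 on October 21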